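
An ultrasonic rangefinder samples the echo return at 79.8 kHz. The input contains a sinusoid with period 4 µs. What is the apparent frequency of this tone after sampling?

T = 4 µs → f = 1/T = 250 kHz.
250 kHz mod fs = 10.6 kHz.
10.6 kHz ≤ fs/2 = 39.9 kHz, appears at 10.6 kHz.

10.6 kHz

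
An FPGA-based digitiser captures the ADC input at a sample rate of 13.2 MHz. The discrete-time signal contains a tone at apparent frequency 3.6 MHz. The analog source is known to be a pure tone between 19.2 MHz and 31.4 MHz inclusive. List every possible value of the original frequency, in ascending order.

Frequencies that alias to 3.6 MHz are k·fs ± 3.6 MHz for integer k ≥ 0.
k=0: 3.6 MHz.
k=1: 9.6 MHz, 16.8 MHz.
k=2: 22.8 MHz, 30 MHz.
k=3: 36 MHz, 43.2 MHz.
Within [19.2 MHz, 31.4 MHz]: 22.8 MHz, 30 MHz.

22.8 MHz, 30 MHz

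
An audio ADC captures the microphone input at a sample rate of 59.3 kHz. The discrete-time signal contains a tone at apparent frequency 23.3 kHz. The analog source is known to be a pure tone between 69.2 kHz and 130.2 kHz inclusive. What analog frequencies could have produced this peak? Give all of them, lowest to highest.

82.6 kHz, 95.3 kHz

Frequencies that alias to 23.3 kHz are k·fs ± 23.3 kHz for integer k ≥ 0.
k=0: 23.3 kHz.
k=1: 36 kHz, 82.6 kHz.
k=2: 95.3 kHz, 141.9 kHz.
k=3: 154.6 kHz, 201.2 kHz.
Within [69.2 kHz, 130.2 kHz]: 82.6 kHz, 95.3 kHz.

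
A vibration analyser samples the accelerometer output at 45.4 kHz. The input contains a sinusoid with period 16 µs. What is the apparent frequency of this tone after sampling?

T = 16 µs → f = 1/T = 62.5 kHz.
62.5 kHz mod fs = 17.1 kHz.
17.1 kHz ≤ fs/2 = 22.7 kHz, appears at 17.1 kHz.

17.1 kHz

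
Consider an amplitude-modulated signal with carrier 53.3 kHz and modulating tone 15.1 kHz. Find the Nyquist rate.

AM sidebands sit at fc ± fm = 38.2 kHz and 68.4 kHz.
Highest-frequency component: 68.4 kHz.
Nyquist rate = 2 × 68.4 kHz = 136.8 kHz.

136.8 kHz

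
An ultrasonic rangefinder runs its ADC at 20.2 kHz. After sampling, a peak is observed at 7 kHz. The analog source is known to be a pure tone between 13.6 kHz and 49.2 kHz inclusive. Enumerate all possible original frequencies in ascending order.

27.2 kHz, 33.4 kHz, 47.4 kHz

Frequencies that alias to 7 kHz are k·fs ± 7 kHz for integer k ≥ 0.
k=0: 7 kHz.
k=1: 13.2 kHz, 27.2 kHz.
k=2: 33.4 kHz, 47.4 kHz.
k=3: 53.6 kHz, 67.6 kHz.
Within [13.6 kHz, 49.2 kHz]: 27.2 kHz, 33.4 kHz, 47.4 kHz.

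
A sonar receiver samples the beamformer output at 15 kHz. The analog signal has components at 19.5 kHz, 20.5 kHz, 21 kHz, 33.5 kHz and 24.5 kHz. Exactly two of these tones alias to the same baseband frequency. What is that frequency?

5.5 kHz

fs/2 = 7.5 kHz.
19.5 kHz mod fs = 4.5 kHz.
4.5 kHz ≤ fs/2 = 7.5 kHz, appears at 4.5 kHz.
20.5 kHz mod fs = 5.5 kHz.
5.5 kHz ≤ fs/2 = 7.5 kHz, appears at 5.5 kHz.
21 kHz mod fs = 6 kHz.
6 kHz ≤ fs/2 = 7.5 kHz, appears at 6 kHz.
33.5 kHz mod fs = 3.5 kHz.
3.5 kHz ≤ fs/2 = 7.5 kHz, appears at 3.5 kHz.
24.5 kHz mod fs = 9.5 kHz.
9.5 kHz > fs/2 = 7.5 kHz, folds to fs − 9.5 kHz = 5.5 kHz.
20.5 kHz and 24.5 kHz both map to 5.5 kHz.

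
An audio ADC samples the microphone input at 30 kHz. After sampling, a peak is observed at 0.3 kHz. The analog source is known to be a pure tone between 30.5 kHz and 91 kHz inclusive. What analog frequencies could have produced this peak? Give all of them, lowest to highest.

59.7 kHz, 60.3 kHz, 89.7 kHz, 90.3 kHz

Frequencies that alias to 0.3 kHz are k·fs ± 0.3 kHz for integer k ≥ 0.
k=0: 0.3 kHz.
k=1: 29.7 kHz, 30.3 kHz.
k=2: 59.7 kHz, 60.3 kHz.
k=3: 89.7 kHz, 90.3 kHz.
k=4: 119.7 kHz, 120.3 kHz.
Within [30.5 kHz, 91 kHz]: 59.7 kHz, 60.3 kHz, 89.7 kHz, 90.3 kHz.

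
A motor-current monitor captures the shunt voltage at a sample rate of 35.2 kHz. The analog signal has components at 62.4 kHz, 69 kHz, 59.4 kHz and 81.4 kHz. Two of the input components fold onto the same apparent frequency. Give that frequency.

fs/2 = 17.6 kHz.
62.4 kHz mod fs = 27.2 kHz.
27.2 kHz > fs/2 = 17.6 kHz, folds to fs − 27.2 kHz = 8 kHz.
69 kHz mod fs = 33.8 kHz.
33.8 kHz > fs/2 = 17.6 kHz, folds to fs − 33.8 kHz = 1.4 kHz.
59.4 kHz mod fs = 24.2 kHz.
24.2 kHz > fs/2 = 17.6 kHz, folds to fs − 24.2 kHz = 11 kHz.
81.4 kHz mod fs = 11 kHz.
11 kHz ≤ fs/2 = 17.6 kHz, appears at 11 kHz.
59.4 kHz and 81.4 kHz both map to 11 kHz.

11 kHz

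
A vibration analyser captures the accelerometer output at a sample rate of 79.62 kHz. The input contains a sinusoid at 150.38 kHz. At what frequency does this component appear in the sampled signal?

150.38 kHz mod fs = 70.76 kHz.
70.76 kHz > fs/2 = 39.81 kHz, folds to fs − 70.76 kHz = 8.86 kHz.

8.86 kHz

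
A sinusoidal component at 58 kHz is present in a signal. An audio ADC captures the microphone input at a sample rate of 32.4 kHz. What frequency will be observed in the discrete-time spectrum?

58 kHz mod fs = 25.6 kHz.
25.6 kHz > fs/2 = 16.2 kHz, folds to fs − 25.6 kHz = 6.8 kHz.

6.8 kHz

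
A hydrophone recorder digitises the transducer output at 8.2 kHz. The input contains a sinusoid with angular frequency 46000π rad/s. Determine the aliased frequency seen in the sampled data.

1.6 kHz

ω = 46000π rad/s → f = ω/(2π) = 23000 Hz = 23 kHz.
23 kHz mod fs = 6.6 kHz.
6.6 kHz > fs/2 = 4.1 kHz, folds to fs − 6.6 kHz = 1.6 kHz.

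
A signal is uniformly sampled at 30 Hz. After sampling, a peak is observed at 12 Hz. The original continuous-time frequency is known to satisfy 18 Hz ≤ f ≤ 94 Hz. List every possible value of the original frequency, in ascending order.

18 Hz, 42 Hz, 48 Hz, 72 Hz, 78 Hz

Frequencies that alias to 12 Hz are k·fs ± 12 Hz for integer k ≥ 0.
k=0: 12 Hz.
k=1: 18 Hz, 42 Hz.
k=2: 48 Hz, 72 Hz.
k=3: 78 Hz, 102 Hz.
k=4: 108 Hz, 132 Hz.
Within [18 Hz, 94 Hz]: 18 Hz, 42 Hz, 48 Hz, 72 Hz, 78 Hz.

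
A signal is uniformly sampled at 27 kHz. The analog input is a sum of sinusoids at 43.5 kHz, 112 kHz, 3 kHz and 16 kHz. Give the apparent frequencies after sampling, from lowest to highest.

fs/2 = 13.5 kHz.
43.5 kHz mod fs = 16.5 kHz.
16.5 kHz > fs/2 = 13.5 kHz, folds to fs − 16.5 kHz = 10.5 kHz.
112 kHz mod fs = 4 kHz.
4 kHz ≤ fs/2 = 13.5 kHz, appears at 4 kHz.
3 kHz ≤ fs/2 = 13.5 kHz, passes unchanged.
16 kHz > fs/2 = 13.5 kHz, folds to fs − 16 kHz = 11 kHz.
Distinct values: {3 kHz, 4 kHz, 10.5 kHz, 11 kHz}.

3 kHz, 4 kHz, 10.5 kHz, 11 kHz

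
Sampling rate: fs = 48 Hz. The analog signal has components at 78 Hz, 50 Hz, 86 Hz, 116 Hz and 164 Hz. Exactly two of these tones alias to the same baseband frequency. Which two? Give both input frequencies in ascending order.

116 Hz, 164 Hz

fs/2 = 24 Hz.
78 Hz mod fs = 30 Hz.
30 Hz > fs/2 = 24 Hz, folds to fs − 30 Hz = 18 Hz.
50 Hz mod fs = 2 Hz.
2 Hz ≤ fs/2 = 24 Hz, appears at 2 Hz.
86 Hz mod fs = 38 Hz.
38 Hz > fs/2 = 24 Hz, folds to fs − 38 Hz = 10 Hz.
116 Hz mod fs = 20 Hz.
20 Hz ≤ fs/2 = 24 Hz, appears at 20 Hz.
164 Hz mod fs = 20 Hz.
20 Hz ≤ fs/2 = 24 Hz, appears at 20 Hz.
116 Hz and 164 Hz both map to 20 Hz.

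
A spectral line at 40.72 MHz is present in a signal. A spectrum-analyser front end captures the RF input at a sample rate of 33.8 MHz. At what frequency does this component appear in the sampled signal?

6.92 MHz

40.72 MHz mod fs = 6.92 MHz.
6.92 MHz ≤ fs/2 = 16.9 MHz, appears at 6.92 MHz.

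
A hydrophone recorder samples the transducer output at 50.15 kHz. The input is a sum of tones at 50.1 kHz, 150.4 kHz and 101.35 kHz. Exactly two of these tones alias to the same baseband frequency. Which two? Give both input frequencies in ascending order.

fs/2 = 25.075 kHz.
50.1 kHz > fs/2 = 25.075 kHz, folds to fs − 50.1 kHz = 0.05 kHz.
150.4 kHz mod fs = 50.1 kHz.
50.1 kHz > fs/2 = 25.075 kHz, folds to fs − 50.1 kHz = 0.05 kHz.
101.35 kHz mod fs = 1.05 kHz.
1.05 kHz ≤ fs/2 = 25.075 kHz, appears at 1.05 kHz.
50.1 kHz and 150.4 kHz both map to 0.05 kHz.

50.1 kHz, 150.4 kHz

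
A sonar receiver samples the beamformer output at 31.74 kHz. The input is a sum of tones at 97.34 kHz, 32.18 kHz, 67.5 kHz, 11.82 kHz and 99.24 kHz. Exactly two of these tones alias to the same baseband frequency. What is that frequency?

fs/2 = 15.87 kHz.
97.34 kHz mod fs = 2.12 kHz.
2.12 kHz ≤ fs/2 = 15.87 kHz, appears at 2.12 kHz.
32.18 kHz mod fs = 0.44 kHz.
0.44 kHz ≤ fs/2 = 15.87 kHz, appears at 0.44 kHz.
67.5 kHz mod fs = 4.02 kHz.
4.02 kHz ≤ fs/2 = 15.87 kHz, appears at 4.02 kHz.
11.82 kHz ≤ fs/2 = 15.87 kHz, passes unchanged.
99.24 kHz mod fs = 4.02 kHz.
4.02 kHz ≤ fs/2 = 15.87 kHz, appears at 4.02 kHz.
67.5 kHz and 99.24 kHz both map to 4.02 kHz.

4.02 kHz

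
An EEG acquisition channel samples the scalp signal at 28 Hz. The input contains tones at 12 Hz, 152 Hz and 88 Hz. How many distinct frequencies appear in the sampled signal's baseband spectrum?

fs/2 = 14 Hz.
12 Hz ≤ fs/2 = 14 Hz, passes unchanged.
152 Hz mod fs = 12 Hz.
12 Hz ≤ fs/2 = 14 Hz, appears at 12 Hz.
88 Hz mod fs = 4 Hz.
4 Hz ≤ fs/2 = 14 Hz, appears at 4 Hz.
Distinct values: {4 Hz, 12 Hz} → 2.

2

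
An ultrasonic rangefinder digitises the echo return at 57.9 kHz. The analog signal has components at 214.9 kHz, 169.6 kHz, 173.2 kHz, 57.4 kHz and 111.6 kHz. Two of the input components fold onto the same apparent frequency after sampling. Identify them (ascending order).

57.4 kHz, 173.2 kHz

fs/2 = 28.95 kHz.
214.9 kHz mod fs = 41.2 kHz.
41.2 kHz > fs/2 = 28.95 kHz, folds to fs − 41.2 kHz = 16.7 kHz.
169.6 kHz mod fs = 53.8 kHz.
53.8 kHz > fs/2 = 28.95 kHz, folds to fs − 53.8 kHz = 4.1 kHz.
173.2 kHz mod fs = 57.4 kHz.
57.4 kHz > fs/2 = 28.95 kHz, folds to fs − 57.4 kHz = 0.5 kHz.
57.4 kHz > fs/2 = 28.95 kHz, folds to fs − 57.4 kHz = 0.5 kHz.
111.6 kHz mod fs = 53.7 kHz.
53.7 kHz > fs/2 = 28.95 kHz, folds to fs − 53.7 kHz = 4.2 kHz.
57.4 kHz and 173.2 kHz both map to 0.5 kHz.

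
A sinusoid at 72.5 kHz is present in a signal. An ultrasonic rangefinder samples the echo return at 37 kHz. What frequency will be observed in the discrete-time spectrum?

72.5 kHz mod fs = 35.5 kHz.
35.5 kHz > fs/2 = 18.5 kHz, folds to fs − 35.5 kHz = 1.5 kHz.

1.5 kHz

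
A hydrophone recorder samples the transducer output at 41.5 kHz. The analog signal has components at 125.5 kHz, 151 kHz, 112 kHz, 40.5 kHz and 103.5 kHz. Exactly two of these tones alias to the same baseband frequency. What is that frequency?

fs/2 = 20.75 kHz.
125.5 kHz mod fs = 1 kHz.
1 kHz ≤ fs/2 = 20.75 kHz, appears at 1 kHz.
151 kHz mod fs = 26.5 kHz.
26.5 kHz > fs/2 = 20.75 kHz, folds to fs − 26.5 kHz = 15 kHz.
112 kHz mod fs = 29 kHz.
29 kHz > fs/2 = 20.75 kHz, folds to fs − 29 kHz = 12.5 kHz.
40.5 kHz > fs/2 = 20.75 kHz, folds to fs − 40.5 kHz = 1 kHz.
103.5 kHz mod fs = 20.5 kHz.
20.5 kHz ≤ fs/2 = 20.75 kHz, appears at 20.5 kHz.
40.5 kHz and 125.5 kHz both map to 1 kHz.

1 kHz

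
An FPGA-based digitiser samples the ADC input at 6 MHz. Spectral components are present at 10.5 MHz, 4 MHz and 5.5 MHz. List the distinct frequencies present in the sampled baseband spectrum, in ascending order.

0.5 MHz, 1.5 MHz, 2 MHz

fs/2 = 3 MHz.
10.5 MHz mod fs = 4.5 MHz.
4.5 MHz > fs/2 = 3 MHz, folds to fs − 4.5 MHz = 1.5 MHz.
4 MHz > fs/2 = 3 MHz, folds to fs − 4 MHz = 2 MHz.
5.5 MHz > fs/2 = 3 MHz, folds to fs − 5.5 MHz = 0.5 MHz.
Distinct values: {0.5 MHz, 1.5 MHz, 2 MHz}.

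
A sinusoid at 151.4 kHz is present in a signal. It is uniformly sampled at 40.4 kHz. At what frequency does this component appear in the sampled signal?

151.4 kHz mod fs = 30.2 kHz.
30.2 kHz > fs/2 = 20.2 kHz, folds to fs − 30.2 kHz = 10.2 kHz.

10.2 kHz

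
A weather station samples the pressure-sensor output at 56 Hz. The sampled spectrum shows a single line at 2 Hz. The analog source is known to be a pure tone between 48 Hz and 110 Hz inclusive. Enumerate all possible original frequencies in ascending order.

Frequencies that alias to 2 Hz are k·fs ± 2 Hz for integer k ≥ 0.
k=0: 2 Hz.
k=1: 54 Hz, 58 Hz.
k=2: 110 Hz, 114 Hz.
k=3: 166 Hz, 170 Hz.
Within [48 Hz, 110 Hz]: 54 Hz, 58 Hz, 110 Hz.

54 Hz, 58 Hz, 110 Hz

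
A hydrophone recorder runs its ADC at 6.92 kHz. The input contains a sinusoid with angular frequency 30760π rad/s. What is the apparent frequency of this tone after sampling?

ω = 30760π rad/s → f = ω/(2π) = 15380 Hz = 15.38 kHz.
15.38 kHz mod fs = 1.54 kHz.
1.54 kHz ≤ fs/2 = 3.46 kHz, appears at 1.54 kHz.

1.54 kHz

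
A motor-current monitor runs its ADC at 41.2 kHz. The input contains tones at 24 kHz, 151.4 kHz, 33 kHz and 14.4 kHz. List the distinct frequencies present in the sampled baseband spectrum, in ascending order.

fs/2 = 20.6 kHz.
24 kHz > fs/2 = 20.6 kHz, folds to fs − 24 kHz = 17.2 kHz.
151.4 kHz mod fs = 27.8 kHz.
27.8 kHz > fs/2 = 20.6 kHz, folds to fs − 27.8 kHz = 13.4 kHz.
33 kHz > fs/2 = 20.6 kHz, folds to fs − 33 kHz = 8.2 kHz.
14.4 kHz ≤ fs/2 = 20.6 kHz, passes unchanged.
Distinct values: {8.2 kHz, 13.4 kHz, 14.4 kHz, 17.2 kHz}.

8.2 kHz, 13.4 kHz, 14.4 kHz, 17.2 kHz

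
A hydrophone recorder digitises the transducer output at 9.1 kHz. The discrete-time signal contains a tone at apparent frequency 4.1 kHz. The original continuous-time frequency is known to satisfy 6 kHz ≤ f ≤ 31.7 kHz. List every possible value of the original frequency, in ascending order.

Frequencies that alias to 4.1 kHz are k·fs ± 4.1 kHz for integer k ≥ 0.
k=0: 4.1 kHz.
k=1: 5 kHz, 13.2 kHz.
k=2: 14.1 kHz, 22.3 kHz.
k=3: 23.2 kHz, 31.4 kHz.
k=4: 32.3 kHz, 40.5 kHz.
Within [6 kHz, 31.7 kHz]: 13.2 kHz, 14.1 kHz, 22.3 kHz, 23.2 kHz, 31.4 kHz.

13.2 kHz, 14.1 kHz, 22.3 kHz, 23.2 kHz, 31.4 kHz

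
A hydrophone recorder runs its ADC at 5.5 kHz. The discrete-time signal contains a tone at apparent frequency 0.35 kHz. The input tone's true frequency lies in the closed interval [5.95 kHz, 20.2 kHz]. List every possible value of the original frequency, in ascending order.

Frequencies that alias to 0.35 kHz are k·fs ± 0.35 kHz for integer k ≥ 0.
k=0: 0.35 kHz.
k=1: 5.15 kHz, 5.85 kHz.
k=2: 10.65 kHz, 11.35 kHz.
k=3: 16.15 kHz, 16.85 kHz.
k=4: 21.65 kHz, 22.35 kHz.
Within [5.95 kHz, 20.2 kHz]: 10.65 kHz, 11.35 kHz, 16.15 kHz, 16.85 kHz.

10.65 kHz, 11.35 kHz, 16.15 kHz, 16.85 kHz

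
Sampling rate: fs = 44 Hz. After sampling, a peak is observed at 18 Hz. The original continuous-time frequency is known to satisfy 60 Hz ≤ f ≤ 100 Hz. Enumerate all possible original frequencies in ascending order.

Frequencies that alias to 18 Hz are k·fs ± 18 Hz for integer k ≥ 0.
k=0: 18 Hz.
k=1: 26 Hz, 62 Hz.
k=2: 70 Hz, 106 Hz.
k=3: 114 Hz, 150 Hz.
Within [60 Hz, 100 Hz]: 62 Hz, 70 Hz.

62 Hz, 70 Hz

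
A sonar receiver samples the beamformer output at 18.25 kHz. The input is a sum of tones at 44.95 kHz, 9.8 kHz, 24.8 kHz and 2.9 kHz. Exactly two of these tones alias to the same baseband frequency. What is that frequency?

8.45 kHz

fs/2 = 9.125 kHz.
44.95 kHz mod fs = 8.45 kHz.
8.45 kHz ≤ fs/2 = 9.125 kHz, appears at 8.45 kHz.
9.8 kHz > fs/2 = 9.125 kHz, folds to fs − 9.8 kHz = 8.45 kHz.
24.8 kHz mod fs = 6.55 kHz.
6.55 kHz ≤ fs/2 = 9.125 kHz, appears at 6.55 kHz.
2.9 kHz ≤ fs/2 = 9.125 kHz, passes unchanged.
9.8 kHz and 44.95 kHz both map to 8.45 kHz.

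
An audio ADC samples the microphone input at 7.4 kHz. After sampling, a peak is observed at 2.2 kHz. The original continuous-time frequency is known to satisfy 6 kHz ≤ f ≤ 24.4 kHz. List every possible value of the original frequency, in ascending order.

Frequencies that alias to 2.2 kHz are k·fs ± 2.2 kHz for integer k ≥ 0.
k=0: 2.2 kHz.
k=1: 5.2 kHz, 9.6 kHz.
k=2: 12.6 kHz, 17 kHz.
k=3: 20 kHz, 24.4 kHz.
k=4: 27.4 kHz, 31.8 kHz.
Within [6 kHz, 24.4 kHz]: 9.6 kHz, 12.6 kHz, 17 kHz, 20 kHz, 24.4 kHz.

9.6 kHz, 12.6 kHz, 17 kHz, 20 kHz, 24.4 kHz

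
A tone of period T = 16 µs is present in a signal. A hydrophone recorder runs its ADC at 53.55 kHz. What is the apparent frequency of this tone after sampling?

8.95 kHz

T = 16 µs → f = 1/T = 62.5 kHz.
62.5 kHz mod fs = 8.95 kHz.
8.95 kHz ≤ fs/2 = 26.775 kHz, appears at 8.95 kHz.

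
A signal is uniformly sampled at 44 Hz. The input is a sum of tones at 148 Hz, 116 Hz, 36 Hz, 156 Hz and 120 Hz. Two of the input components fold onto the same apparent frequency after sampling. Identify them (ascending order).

116 Hz, 148 Hz

fs/2 = 22 Hz.
148 Hz mod fs = 16 Hz.
16 Hz ≤ fs/2 = 22 Hz, appears at 16 Hz.
116 Hz mod fs = 28 Hz.
28 Hz > fs/2 = 22 Hz, folds to fs − 28 Hz = 16 Hz.
36 Hz > fs/2 = 22 Hz, folds to fs − 36 Hz = 8 Hz.
156 Hz mod fs = 24 Hz.
24 Hz > fs/2 = 22 Hz, folds to fs − 24 Hz = 20 Hz.
120 Hz mod fs = 32 Hz.
32 Hz > fs/2 = 22 Hz, folds to fs − 32 Hz = 12 Hz.
116 Hz and 148 Hz both map to 16 Hz.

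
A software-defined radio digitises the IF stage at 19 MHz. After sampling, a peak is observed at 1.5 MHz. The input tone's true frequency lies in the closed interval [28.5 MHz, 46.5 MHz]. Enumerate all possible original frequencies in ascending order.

36.5 MHz, 39.5 MHz

Frequencies that alias to 1.5 MHz are k·fs ± 1.5 MHz for integer k ≥ 0.
k=0: 1.5 MHz.
k=1: 17.5 MHz, 20.5 MHz.
k=2: 36.5 MHz, 39.5 MHz.
k=3: 55.5 MHz, 58.5 MHz.
Within [28.5 MHz, 46.5 MHz]: 36.5 MHz, 39.5 MHz.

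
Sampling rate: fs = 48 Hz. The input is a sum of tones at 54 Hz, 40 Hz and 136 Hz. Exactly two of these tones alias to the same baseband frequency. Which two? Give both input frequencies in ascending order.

40 Hz, 136 Hz

fs/2 = 24 Hz.
54 Hz mod fs = 6 Hz.
6 Hz ≤ fs/2 = 24 Hz, appears at 6 Hz.
40 Hz > fs/2 = 24 Hz, folds to fs − 40 Hz = 8 Hz.
136 Hz mod fs = 40 Hz.
40 Hz > fs/2 = 24 Hz, folds to fs − 40 Hz = 8 Hz.
40 Hz and 136 Hz both map to 8 Hz.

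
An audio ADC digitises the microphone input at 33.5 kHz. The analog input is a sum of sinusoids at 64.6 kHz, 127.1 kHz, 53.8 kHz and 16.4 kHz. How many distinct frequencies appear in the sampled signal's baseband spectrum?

4

fs/2 = 16.75 kHz.
64.6 kHz mod fs = 31.1 kHz.
31.1 kHz > fs/2 = 16.75 kHz, folds to fs − 31.1 kHz = 2.4 kHz.
127.1 kHz mod fs = 26.6 kHz.
26.6 kHz > fs/2 = 16.75 kHz, folds to fs − 26.6 kHz = 6.9 kHz.
53.8 kHz mod fs = 20.3 kHz.
20.3 kHz > fs/2 = 16.75 kHz, folds to fs − 20.3 kHz = 13.2 kHz.
16.4 kHz ≤ fs/2 = 16.75 kHz, passes unchanged.
Distinct values: {2.4 kHz, 6.9 kHz, 13.2 kHz, 16.4 kHz} → 4.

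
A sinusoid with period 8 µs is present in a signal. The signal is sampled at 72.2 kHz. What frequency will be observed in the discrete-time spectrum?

T = 8 µs → f = 1/T = 125 kHz.
125 kHz mod fs = 52.8 kHz.
52.8 kHz > fs/2 = 36.1 kHz, folds to fs − 52.8 kHz = 19.4 kHz.

19.4 kHz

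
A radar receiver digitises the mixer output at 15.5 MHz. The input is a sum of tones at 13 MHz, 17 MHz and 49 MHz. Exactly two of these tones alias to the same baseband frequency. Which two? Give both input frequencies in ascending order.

fs/2 = 7.75 MHz.
13 MHz > fs/2 = 7.75 MHz, folds to fs − 13 MHz = 2.5 MHz.
17 MHz mod fs = 1.5 MHz.
1.5 MHz ≤ fs/2 = 7.75 MHz, appears at 1.5 MHz.
49 MHz mod fs = 2.5 MHz.
2.5 MHz ≤ fs/2 = 7.75 MHz, appears at 2.5 MHz.
13 MHz and 49 MHz both map to 2.5 MHz.

13 MHz, 49 MHz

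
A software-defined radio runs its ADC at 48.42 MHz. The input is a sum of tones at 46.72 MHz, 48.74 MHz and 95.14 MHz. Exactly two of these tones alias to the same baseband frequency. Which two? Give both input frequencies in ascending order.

fs/2 = 24.21 MHz.
46.72 MHz > fs/2 = 24.21 MHz, folds to fs − 46.72 MHz = 1.7 MHz.
48.74 MHz mod fs = 0.32 MHz.
0.32 MHz ≤ fs/2 = 24.21 MHz, appears at 0.32 MHz.
95.14 MHz mod fs = 46.72 MHz.
46.72 MHz > fs/2 = 24.21 MHz, folds to fs − 46.72 MHz = 1.7 MHz.
46.72 MHz and 95.14 MHz both map to 1.7 MHz.

46.72 MHz, 95.14 MHz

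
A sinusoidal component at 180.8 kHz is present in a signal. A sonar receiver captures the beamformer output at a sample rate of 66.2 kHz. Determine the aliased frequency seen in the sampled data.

17.8 kHz

180.8 kHz mod fs = 48.4 kHz.
48.4 kHz > fs/2 = 33.1 kHz, folds to fs − 48.4 kHz = 17.8 kHz.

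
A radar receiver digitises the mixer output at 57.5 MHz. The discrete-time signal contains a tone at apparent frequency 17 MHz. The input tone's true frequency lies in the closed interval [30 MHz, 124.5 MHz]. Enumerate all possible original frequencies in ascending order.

Frequencies that alias to 17 MHz are k·fs ± 17 MHz for integer k ≥ 0.
k=0: 17 MHz.
k=1: 40.5 MHz, 74.5 MHz.
k=2: 98 MHz, 132 MHz.
k=3: 155.5 MHz, 189.5 MHz.
Within [30 MHz, 124.5 MHz]: 40.5 MHz, 74.5 MHz, 98 MHz.

40.5 MHz, 74.5 MHz, 98 MHz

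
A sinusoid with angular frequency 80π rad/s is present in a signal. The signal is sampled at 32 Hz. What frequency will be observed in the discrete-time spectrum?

ω = 80π rad/s → f = ω/(2π) = 40 Hz.
40 Hz mod fs = 8 Hz.
8 Hz ≤ fs/2 = 16 Hz, appears at 8 Hz.

8 Hz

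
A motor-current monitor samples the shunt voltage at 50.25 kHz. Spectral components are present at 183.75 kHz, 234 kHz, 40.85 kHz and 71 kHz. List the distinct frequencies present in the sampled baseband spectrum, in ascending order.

fs/2 = 25.125 kHz.
183.75 kHz mod fs = 33 kHz.
33 kHz > fs/2 = 25.125 kHz, folds to fs − 33 kHz = 17.25 kHz.
234 kHz mod fs = 33 kHz.
33 kHz > fs/2 = 25.125 kHz, folds to fs − 33 kHz = 17.25 kHz.
40.85 kHz > fs/2 = 25.125 kHz, folds to fs − 40.85 kHz = 9.4 kHz.
71 kHz mod fs = 20.75 kHz.
20.75 kHz ≤ fs/2 = 25.125 kHz, appears at 20.75 kHz.
Distinct values: {9.4 kHz, 17.25 kHz, 20.75 kHz}.

9.4 kHz, 17.25 kHz, 20.75 kHz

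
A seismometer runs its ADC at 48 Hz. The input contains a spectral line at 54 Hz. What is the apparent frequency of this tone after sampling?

6 Hz

54 Hz mod fs = 6 Hz.
6 Hz ≤ fs/2 = 24 Hz, appears at 6 Hz.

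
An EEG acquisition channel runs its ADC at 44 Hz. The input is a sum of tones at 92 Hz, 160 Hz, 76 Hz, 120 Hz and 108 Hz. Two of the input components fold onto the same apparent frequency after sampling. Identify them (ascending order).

fs/2 = 22 Hz.
92 Hz mod fs = 4 Hz.
4 Hz ≤ fs/2 = 22 Hz, appears at 4 Hz.
160 Hz mod fs = 28 Hz.
28 Hz > fs/2 = 22 Hz, folds to fs − 28 Hz = 16 Hz.
76 Hz mod fs = 32 Hz.
32 Hz > fs/2 = 22 Hz, folds to fs − 32 Hz = 12 Hz.
120 Hz mod fs = 32 Hz.
32 Hz > fs/2 = 22 Hz, folds to fs − 32 Hz = 12 Hz.
108 Hz mod fs = 20 Hz.
20 Hz ≤ fs/2 = 22 Hz, appears at 20 Hz.
76 Hz and 120 Hz both map to 12 Hz.

76 Hz, 120 Hz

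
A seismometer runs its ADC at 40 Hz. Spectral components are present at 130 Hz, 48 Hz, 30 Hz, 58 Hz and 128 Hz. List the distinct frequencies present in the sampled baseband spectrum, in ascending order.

fs/2 = 20 Hz.
130 Hz mod fs = 10 Hz.
10 Hz ≤ fs/2 = 20 Hz, appears at 10 Hz.
48 Hz mod fs = 8 Hz.
8 Hz ≤ fs/2 = 20 Hz, appears at 8 Hz.
30 Hz > fs/2 = 20 Hz, folds to fs − 30 Hz = 10 Hz.
58 Hz mod fs = 18 Hz.
18 Hz ≤ fs/2 = 20 Hz, appears at 18 Hz.
128 Hz mod fs = 8 Hz.
8 Hz ≤ fs/2 = 20 Hz, appears at 8 Hz.
Distinct values: {8 Hz, 10 Hz, 18 Hz}.

8 Hz, 10 Hz, 18 Hz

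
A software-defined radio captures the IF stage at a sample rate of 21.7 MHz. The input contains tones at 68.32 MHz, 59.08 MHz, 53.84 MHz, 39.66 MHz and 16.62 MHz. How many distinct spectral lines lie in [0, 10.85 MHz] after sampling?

fs/2 = 10.85 MHz.
68.32 MHz mod fs = 3.22 MHz.
3.22 MHz ≤ fs/2 = 10.85 MHz, appears at 3.22 MHz.
59.08 MHz mod fs = 15.68 MHz.
15.68 MHz > fs/2 = 10.85 MHz, folds to fs − 15.68 MHz = 6.02 MHz.
53.84 MHz mod fs = 10.44 MHz.
10.44 MHz ≤ fs/2 = 10.85 MHz, appears at 10.44 MHz.
39.66 MHz mod fs = 17.96 MHz.
17.96 MHz > fs/2 = 10.85 MHz, folds to fs − 17.96 MHz = 3.74 MHz.
16.62 MHz > fs/2 = 10.85 MHz, folds to fs − 16.62 MHz = 5.08 MHz.
Distinct values: {3.22 MHz, 3.74 MHz, 5.08 MHz, 6.02 MHz, 10.44 MHz} → 5.

5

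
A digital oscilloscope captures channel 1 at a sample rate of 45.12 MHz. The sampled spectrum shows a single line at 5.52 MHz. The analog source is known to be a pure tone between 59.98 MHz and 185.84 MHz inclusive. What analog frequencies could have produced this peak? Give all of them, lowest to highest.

84.72 MHz, 95.76 MHz, 129.84 MHz, 140.88 MHz, 174.96 MHz

Frequencies that alias to 5.52 MHz are k·fs ± 5.52 MHz for integer k ≥ 0.
k=0: 5.52 MHz.
k=1: 39.6 MHz, 50.64 MHz.
k=2: 84.72 MHz, 95.76 MHz.
k=3: 129.84 MHz, 140.88 MHz.
k=4: 174.96 MHz, 186 MHz.
k=5: 220.08 MHz, 231.12 MHz.
Within [59.98 MHz, 185.84 MHz]: 84.72 MHz, 95.76 MHz, 129.84 MHz, 140.88 MHz, 174.96 MHz.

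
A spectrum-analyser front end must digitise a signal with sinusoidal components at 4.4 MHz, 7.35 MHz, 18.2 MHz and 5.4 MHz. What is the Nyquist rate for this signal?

Highest-frequency component: 18.2 MHz.
Nyquist rate = 2 × 18.2 MHz = 36.4 MHz.

36.4 MHz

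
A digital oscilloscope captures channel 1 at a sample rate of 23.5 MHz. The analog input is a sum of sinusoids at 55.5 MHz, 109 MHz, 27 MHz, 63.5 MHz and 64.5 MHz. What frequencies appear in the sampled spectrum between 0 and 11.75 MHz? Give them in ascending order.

fs/2 = 11.75 MHz.
55.5 MHz mod fs = 8.5 MHz.
8.5 MHz ≤ fs/2 = 11.75 MHz, appears at 8.5 MHz.
109 MHz mod fs = 15 MHz.
15 MHz > fs/2 = 11.75 MHz, folds to fs − 15 MHz = 8.5 MHz.
27 MHz mod fs = 3.5 MHz.
3.5 MHz ≤ fs/2 = 11.75 MHz, appears at 3.5 MHz.
63.5 MHz mod fs = 16.5 MHz.
16.5 MHz > fs/2 = 11.75 MHz, folds to fs − 16.5 MHz = 7 MHz.
64.5 MHz mod fs = 17.5 MHz.
17.5 MHz > fs/2 = 11.75 MHz, folds to fs − 17.5 MHz = 6 MHz.
Distinct values: {3.5 MHz, 6 MHz, 7 MHz, 8.5 MHz}.

3.5 MHz, 6 MHz, 7 MHz, 8.5 MHz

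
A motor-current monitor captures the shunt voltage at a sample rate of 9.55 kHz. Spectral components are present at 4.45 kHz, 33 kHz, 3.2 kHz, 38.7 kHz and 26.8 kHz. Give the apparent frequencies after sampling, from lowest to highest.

fs/2 = 4.775 kHz.
4.45 kHz ≤ fs/2 = 4.775 kHz, passes unchanged.
33 kHz mod fs = 4.35 kHz.
4.35 kHz ≤ fs/2 = 4.775 kHz, appears at 4.35 kHz.
3.2 kHz ≤ fs/2 = 4.775 kHz, passes unchanged.
38.7 kHz mod fs = 0.5 kHz.
0.5 kHz ≤ fs/2 = 4.775 kHz, appears at 0.5 kHz.
26.8 kHz mod fs = 7.7 kHz.
7.7 kHz > fs/2 = 4.775 kHz, folds to fs − 7.7 kHz = 1.85 kHz.
Distinct values: {0.5 kHz, 1.85 kHz, 3.2 kHz, 4.35 kHz, 4.45 kHz}.

0.5 kHz, 1.85 kHz, 3.2 kHz, 4.35 kHz, 4.45 kHz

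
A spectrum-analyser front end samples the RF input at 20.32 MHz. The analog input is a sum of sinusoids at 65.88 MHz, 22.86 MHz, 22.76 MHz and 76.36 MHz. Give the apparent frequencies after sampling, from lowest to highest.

fs/2 = 10.16 MHz.
65.88 MHz mod fs = 4.92 MHz.
4.92 MHz ≤ fs/2 = 10.16 MHz, appears at 4.92 MHz.
22.86 MHz mod fs = 2.54 MHz.
2.54 MHz ≤ fs/2 = 10.16 MHz, appears at 2.54 MHz.
22.76 MHz mod fs = 2.44 MHz.
2.44 MHz ≤ fs/2 = 10.16 MHz, appears at 2.44 MHz.
76.36 MHz mod fs = 15.4 MHz.
15.4 MHz > fs/2 = 10.16 MHz, folds to fs − 15.4 MHz = 4.92 MHz.
Distinct values: {2.44 MHz, 2.54 MHz, 4.92 MHz}.

2.44 MHz, 2.54 MHz, 4.92 MHz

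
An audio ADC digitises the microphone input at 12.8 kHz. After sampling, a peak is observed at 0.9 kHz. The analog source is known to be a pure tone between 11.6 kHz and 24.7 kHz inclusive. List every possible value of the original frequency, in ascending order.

11.9 kHz, 13.7 kHz, 24.7 kHz

Frequencies that alias to 0.9 kHz are k·fs ± 0.9 kHz for integer k ≥ 0.
k=0: 0.9 kHz.
k=1: 11.9 kHz, 13.7 kHz.
k=2: 24.7 kHz, 26.5 kHz.
k=3: 37.5 kHz, 39.3 kHz.
Within [11.6 kHz, 24.7 kHz]: 11.9 kHz, 13.7 kHz, 24.7 kHz.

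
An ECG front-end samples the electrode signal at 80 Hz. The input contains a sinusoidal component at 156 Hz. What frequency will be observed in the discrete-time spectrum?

4 Hz

156 Hz mod fs = 76 Hz.
76 Hz > fs/2 = 40 Hz, folds to fs − 76 Hz = 4 Hz.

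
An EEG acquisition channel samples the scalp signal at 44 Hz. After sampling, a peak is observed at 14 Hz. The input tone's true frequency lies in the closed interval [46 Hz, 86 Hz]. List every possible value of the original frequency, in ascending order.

Frequencies that alias to 14 Hz are k·fs ± 14 Hz for integer k ≥ 0.
k=0: 14 Hz.
k=1: 30 Hz, 58 Hz.
k=2: 74 Hz, 102 Hz.
k=3: 118 Hz, 146 Hz.
Within [46 Hz, 86 Hz]: 58 Hz, 74 Hz.

58 Hz, 74 Hz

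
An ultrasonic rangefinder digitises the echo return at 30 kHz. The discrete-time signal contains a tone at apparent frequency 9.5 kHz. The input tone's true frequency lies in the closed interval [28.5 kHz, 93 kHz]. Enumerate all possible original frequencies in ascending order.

Frequencies that alias to 9.5 kHz are k·fs ± 9.5 kHz for integer k ≥ 0.
k=0: 9.5 kHz.
k=1: 20.5 kHz, 39.5 kHz.
k=2: 50.5 kHz, 69.5 kHz.
k=3: 80.5 kHz, 99.5 kHz.
k=4: 110.5 kHz, 129.5 kHz.
Within [28.5 kHz, 93 kHz]: 39.5 kHz, 50.5 kHz, 69.5 kHz, 80.5 kHz.

39.5 kHz, 50.5 kHz, 69.5 kHz, 80.5 kHz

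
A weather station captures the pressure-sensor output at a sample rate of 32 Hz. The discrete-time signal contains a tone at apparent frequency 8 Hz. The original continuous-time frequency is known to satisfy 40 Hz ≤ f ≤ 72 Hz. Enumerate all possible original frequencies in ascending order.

40 Hz, 56 Hz, 72 Hz

Frequencies that alias to 8 Hz are k·fs ± 8 Hz for integer k ≥ 0.
k=0: 8 Hz.
k=1: 24 Hz, 40 Hz.
k=2: 56 Hz, 72 Hz.
k=3: 88 Hz, 104 Hz.
Within [40 Hz, 72 Hz]: 40 Hz, 56 Hz, 72 Hz.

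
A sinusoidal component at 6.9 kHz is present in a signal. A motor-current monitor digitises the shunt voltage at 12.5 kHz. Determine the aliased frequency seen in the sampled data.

6.9 kHz > fs/2 = 6.25 kHz, folds to fs − 6.9 kHz = 5.6 kHz.

5.6 kHz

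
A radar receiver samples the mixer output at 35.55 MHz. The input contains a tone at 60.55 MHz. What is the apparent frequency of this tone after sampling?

10.55 MHz

60.55 MHz mod fs = 25 MHz.
25 MHz > fs/2 = 17.775 MHz, folds to fs − 25 MHz = 10.55 MHz.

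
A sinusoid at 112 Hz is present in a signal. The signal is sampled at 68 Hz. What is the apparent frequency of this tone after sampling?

112 Hz mod fs = 44 Hz.
44 Hz > fs/2 = 34 Hz, folds to fs − 44 Hz = 24 Hz.

24 Hz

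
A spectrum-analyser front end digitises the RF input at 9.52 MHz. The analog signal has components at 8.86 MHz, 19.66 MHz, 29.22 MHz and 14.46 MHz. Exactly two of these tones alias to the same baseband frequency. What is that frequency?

0.66 MHz

fs/2 = 4.76 MHz.
8.86 MHz > fs/2 = 4.76 MHz, folds to fs − 8.86 MHz = 0.66 MHz.
19.66 MHz mod fs = 0.62 MHz.
0.62 MHz ≤ fs/2 = 4.76 MHz, appears at 0.62 MHz.
29.22 MHz mod fs = 0.66 MHz.
0.66 MHz ≤ fs/2 = 4.76 MHz, appears at 0.66 MHz.
14.46 MHz mod fs = 4.94 MHz.
4.94 MHz > fs/2 = 4.76 MHz, folds to fs − 4.94 MHz = 4.58 MHz.
8.86 MHz and 29.22 MHz both map to 0.66 MHz.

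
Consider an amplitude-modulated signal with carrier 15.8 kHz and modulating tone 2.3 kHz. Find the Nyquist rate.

36.2 kHz

AM sidebands sit at fc ± fm = 13.5 kHz and 18.1 kHz.
Highest-frequency component: 18.1 kHz.
Nyquist rate = 2 × 18.1 kHz = 36.2 kHz.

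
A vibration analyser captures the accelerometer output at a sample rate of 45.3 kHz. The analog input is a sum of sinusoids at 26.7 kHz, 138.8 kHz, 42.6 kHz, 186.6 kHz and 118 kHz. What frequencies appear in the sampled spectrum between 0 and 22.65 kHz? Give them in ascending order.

2.7 kHz, 2.9 kHz, 5.4 kHz, 17.9 kHz, 18.6 kHz

fs/2 = 22.65 kHz.
26.7 kHz > fs/2 = 22.65 kHz, folds to fs − 26.7 kHz = 18.6 kHz.
138.8 kHz mod fs = 2.9 kHz.
2.9 kHz ≤ fs/2 = 22.65 kHz, appears at 2.9 kHz.
42.6 kHz > fs/2 = 22.65 kHz, folds to fs − 42.6 kHz = 2.7 kHz.
186.6 kHz mod fs = 5.4 kHz.
5.4 kHz ≤ fs/2 = 22.65 kHz, appears at 5.4 kHz.
118 kHz mod fs = 27.4 kHz.
27.4 kHz > fs/2 = 22.65 kHz, folds to fs − 27.4 kHz = 17.9 kHz.
Distinct values: {2.7 kHz, 2.9 kHz, 5.4 kHz, 17.9 kHz, 18.6 kHz}.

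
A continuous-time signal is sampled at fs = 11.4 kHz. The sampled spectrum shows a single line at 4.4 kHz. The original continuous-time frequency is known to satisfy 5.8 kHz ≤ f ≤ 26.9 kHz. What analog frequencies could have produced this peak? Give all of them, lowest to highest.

7 kHz, 15.8 kHz, 18.4 kHz

Frequencies that alias to 4.4 kHz are k·fs ± 4.4 kHz for integer k ≥ 0.
k=0: 4.4 kHz.
k=1: 7 kHz, 15.8 kHz.
k=2: 18.4 kHz, 27.2 kHz.
k=3: 29.8 kHz, 38.6 kHz.
Within [5.8 kHz, 26.9 kHz]: 7 kHz, 15.8 kHz, 18.4 kHz.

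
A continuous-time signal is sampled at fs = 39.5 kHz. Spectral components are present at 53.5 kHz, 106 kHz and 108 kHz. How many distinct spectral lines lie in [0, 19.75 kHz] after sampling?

3

fs/2 = 19.75 kHz.
53.5 kHz mod fs = 14 kHz.
14 kHz ≤ fs/2 = 19.75 kHz, appears at 14 kHz.
106 kHz mod fs = 27 kHz.
27 kHz > fs/2 = 19.75 kHz, folds to fs − 27 kHz = 12.5 kHz.
108 kHz mod fs = 29 kHz.
29 kHz > fs/2 = 19.75 kHz, folds to fs − 29 kHz = 10.5 kHz.
Distinct values: {10.5 kHz, 12.5 kHz, 14 kHz} → 3.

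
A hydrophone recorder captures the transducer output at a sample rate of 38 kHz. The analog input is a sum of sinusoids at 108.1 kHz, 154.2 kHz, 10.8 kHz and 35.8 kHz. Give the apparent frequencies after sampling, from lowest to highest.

2.2 kHz, 5.9 kHz, 10.8 kHz

fs/2 = 19 kHz.
108.1 kHz mod fs = 32.1 kHz.
32.1 kHz > fs/2 = 19 kHz, folds to fs − 32.1 kHz = 5.9 kHz.
154.2 kHz mod fs = 2.2 kHz.
2.2 kHz ≤ fs/2 = 19 kHz, appears at 2.2 kHz.
10.8 kHz ≤ fs/2 = 19 kHz, passes unchanged.
35.8 kHz > fs/2 = 19 kHz, folds to fs − 35.8 kHz = 2.2 kHz.
Distinct values: {2.2 kHz, 5.9 kHz, 10.8 kHz}.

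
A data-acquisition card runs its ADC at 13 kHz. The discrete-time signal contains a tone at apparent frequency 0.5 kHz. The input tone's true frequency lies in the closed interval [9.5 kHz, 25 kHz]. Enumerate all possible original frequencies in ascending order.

12.5 kHz, 13.5 kHz

Frequencies that alias to 0.5 kHz are k·fs ± 0.5 kHz for integer k ≥ 0.
k=0: 0.5 kHz.
k=1: 12.5 kHz, 13.5 kHz.
k=2: 25.5 kHz, 26.5 kHz.
Within [9.5 kHz, 25 kHz]: 12.5 kHz, 13.5 kHz.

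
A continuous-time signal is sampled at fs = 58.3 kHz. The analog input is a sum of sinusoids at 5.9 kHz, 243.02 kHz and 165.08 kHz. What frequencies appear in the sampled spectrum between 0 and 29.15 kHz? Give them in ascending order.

5.9 kHz, 9.82 kHz

fs/2 = 29.15 kHz.
5.9 kHz ≤ fs/2 = 29.15 kHz, passes unchanged.
243.02 kHz mod fs = 9.82 kHz.
9.82 kHz ≤ fs/2 = 29.15 kHz, appears at 9.82 kHz.
165.08 kHz mod fs = 48.48 kHz.
48.48 kHz > fs/2 = 29.15 kHz, folds to fs − 48.48 kHz = 9.82 kHz.
Distinct values: {5.9 kHz, 9.82 kHz}.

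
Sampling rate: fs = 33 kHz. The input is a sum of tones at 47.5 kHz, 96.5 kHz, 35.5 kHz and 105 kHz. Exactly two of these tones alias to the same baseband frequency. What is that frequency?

fs/2 = 16.5 kHz.
47.5 kHz mod fs = 14.5 kHz.
14.5 kHz ≤ fs/2 = 16.5 kHz, appears at 14.5 kHz.
96.5 kHz mod fs = 30.5 kHz.
30.5 kHz > fs/2 = 16.5 kHz, folds to fs − 30.5 kHz = 2.5 kHz.
35.5 kHz mod fs = 2.5 kHz.
2.5 kHz ≤ fs/2 = 16.5 kHz, appears at 2.5 kHz.
105 kHz mod fs = 6 kHz.
6 kHz ≤ fs/2 = 16.5 kHz, appears at 6 kHz.
35.5 kHz and 96.5 kHz both map to 2.5 kHz.

2.5 kHz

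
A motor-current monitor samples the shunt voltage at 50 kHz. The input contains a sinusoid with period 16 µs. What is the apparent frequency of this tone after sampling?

T = 16 µs → f = 1/T = 62.5 kHz.
62.5 kHz mod fs = 12.5 kHz.
12.5 kHz ≤ fs/2 = 25 kHz, appears at 12.5 kHz.

12.5 kHz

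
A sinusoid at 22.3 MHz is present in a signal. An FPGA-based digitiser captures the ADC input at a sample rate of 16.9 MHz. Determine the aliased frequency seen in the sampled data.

5.4 MHz

22.3 MHz mod fs = 5.4 MHz.
5.4 MHz ≤ fs/2 = 8.45 MHz, appears at 5.4 MHz.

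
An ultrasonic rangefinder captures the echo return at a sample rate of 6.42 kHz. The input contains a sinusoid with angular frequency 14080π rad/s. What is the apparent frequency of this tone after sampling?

0.62 kHz

ω = 14080π rad/s → f = ω/(2π) = 7040 Hz = 7.04 kHz.
7.04 kHz mod fs = 0.62 kHz.
0.62 kHz ≤ fs/2 = 3.21 kHz, appears at 0.62 kHz.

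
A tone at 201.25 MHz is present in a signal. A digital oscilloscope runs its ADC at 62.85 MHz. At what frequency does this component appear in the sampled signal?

12.7 MHz

201.25 MHz mod fs = 12.7 MHz.
12.7 MHz ≤ fs/2 = 31.425 MHz, appears at 12.7 MHz.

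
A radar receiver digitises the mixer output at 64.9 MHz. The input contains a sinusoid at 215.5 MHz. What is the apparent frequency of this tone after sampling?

215.5 MHz mod fs = 20.8 MHz.
20.8 MHz ≤ fs/2 = 32.45 MHz, appears at 20.8 MHz.

20.8 MHz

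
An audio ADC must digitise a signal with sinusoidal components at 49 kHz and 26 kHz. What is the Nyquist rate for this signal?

98 kHz

Highest-frequency component: 49 kHz.
Nyquist rate = 2 × 49 kHz = 98 kHz.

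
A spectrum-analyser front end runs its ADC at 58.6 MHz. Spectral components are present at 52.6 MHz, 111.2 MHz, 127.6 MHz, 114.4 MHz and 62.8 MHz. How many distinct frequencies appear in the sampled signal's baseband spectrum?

4

fs/2 = 29.3 MHz.
52.6 MHz > fs/2 = 29.3 MHz, folds to fs − 52.6 MHz = 6 MHz.
111.2 MHz mod fs = 52.6 MHz.
52.6 MHz > fs/2 = 29.3 MHz, folds to fs − 52.6 MHz = 6 MHz.
127.6 MHz mod fs = 10.4 MHz.
10.4 MHz ≤ fs/2 = 29.3 MHz, appears at 10.4 MHz.
114.4 MHz mod fs = 55.8 MHz.
55.8 MHz > fs/2 = 29.3 MHz, folds to fs − 55.8 MHz = 2.8 MHz.
62.8 MHz mod fs = 4.2 MHz.
4.2 MHz ≤ fs/2 = 29.3 MHz, appears at 4.2 MHz.
Distinct values: {2.8 MHz, 4.2 MHz, 6 MHz, 10.4 MHz} → 4.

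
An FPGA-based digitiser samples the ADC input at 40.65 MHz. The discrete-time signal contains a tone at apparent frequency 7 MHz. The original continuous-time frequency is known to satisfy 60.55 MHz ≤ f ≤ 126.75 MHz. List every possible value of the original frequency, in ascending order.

Frequencies that alias to 7 MHz are k·fs ± 7 MHz for integer k ≥ 0.
k=0: 7 MHz.
k=1: 33.65 MHz, 47.65 MHz.
k=2: 74.3 MHz, 88.3 MHz.
k=3: 114.95 MHz, 128.95 MHz.
k=4: 155.6 MHz, 169.6 MHz.
Within [60.55 MHz, 126.75 MHz]: 74.3 MHz, 88.3 MHz, 114.95 MHz.

74.3 MHz, 88.3 MHz, 114.95 MHz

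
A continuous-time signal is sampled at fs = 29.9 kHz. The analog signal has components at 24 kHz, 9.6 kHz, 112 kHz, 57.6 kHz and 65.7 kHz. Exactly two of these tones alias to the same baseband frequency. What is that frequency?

5.9 kHz

fs/2 = 14.95 kHz.
24 kHz > fs/2 = 14.95 kHz, folds to fs − 24 kHz = 5.9 kHz.
9.6 kHz ≤ fs/2 = 14.95 kHz, passes unchanged.
112 kHz mod fs = 22.3 kHz.
22.3 kHz > fs/2 = 14.95 kHz, folds to fs − 22.3 kHz = 7.6 kHz.
57.6 kHz mod fs = 27.7 kHz.
27.7 kHz > fs/2 = 14.95 kHz, folds to fs − 27.7 kHz = 2.2 kHz.
65.7 kHz mod fs = 5.9 kHz.
5.9 kHz ≤ fs/2 = 14.95 kHz, appears at 5.9 kHz.
24 kHz and 65.7 kHz both map to 5.9 kHz.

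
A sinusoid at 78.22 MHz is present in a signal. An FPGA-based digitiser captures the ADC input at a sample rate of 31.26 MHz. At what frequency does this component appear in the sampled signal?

78.22 MHz mod fs = 15.7 MHz.
15.7 MHz > fs/2 = 15.63 MHz, folds to fs − 15.7 MHz = 15.56 MHz.

15.56 MHz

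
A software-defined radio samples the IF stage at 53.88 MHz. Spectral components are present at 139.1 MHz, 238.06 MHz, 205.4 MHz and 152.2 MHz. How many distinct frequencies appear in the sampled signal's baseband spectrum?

fs/2 = 26.94 MHz.
139.1 MHz mod fs = 31.34 MHz.
31.34 MHz > fs/2 = 26.94 MHz, folds to fs − 31.34 MHz = 22.54 MHz.
238.06 MHz mod fs = 22.54 MHz.
22.54 MHz ≤ fs/2 = 26.94 MHz, appears at 22.54 MHz.
205.4 MHz mod fs = 43.76 MHz.
43.76 MHz > fs/2 = 26.94 MHz, folds to fs − 43.76 MHz = 10.12 MHz.
152.2 MHz mod fs = 44.44 MHz.
44.44 MHz > fs/2 = 26.94 MHz, folds to fs − 44.44 MHz = 9.44 MHz.
Distinct values: {9.44 MHz, 10.12 MHz, 22.54 MHz} → 3.

3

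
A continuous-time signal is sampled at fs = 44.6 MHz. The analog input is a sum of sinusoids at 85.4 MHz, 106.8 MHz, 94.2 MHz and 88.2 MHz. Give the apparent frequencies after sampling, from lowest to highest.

1 MHz, 3.8 MHz, 5 MHz, 17.6 MHz

fs/2 = 22.3 MHz.
85.4 MHz mod fs = 40.8 MHz.
40.8 MHz > fs/2 = 22.3 MHz, folds to fs − 40.8 MHz = 3.8 MHz.
106.8 MHz mod fs = 17.6 MHz.
17.6 MHz ≤ fs/2 = 22.3 MHz, appears at 17.6 MHz.
94.2 MHz mod fs = 5 MHz.
5 MHz ≤ fs/2 = 22.3 MHz, appears at 5 MHz.
88.2 MHz mod fs = 43.6 MHz.
43.6 MHz > fs/2 = 22.3 MHz, folds to fs − 43.6 MHz = 1 MHz.
Distinct values: {1 MHz, 3.8 MHz, 5 MHz, 17.6 MHz}.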